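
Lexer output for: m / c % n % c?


Scan left to right, longest-match per lexeme
Tokens: ID(m), OP(/), ID(c), OP(%), ID(n), OP(%), ID(c)


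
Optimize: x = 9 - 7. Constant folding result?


9 - 7 = 2 at compile time
Optimized: x = 2


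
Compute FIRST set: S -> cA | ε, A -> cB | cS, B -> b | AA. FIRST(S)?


Per alternative of S: FIRST(cA) = {c}; FIRST(ε) = {ε}
FIRST(S) = {c, ε}


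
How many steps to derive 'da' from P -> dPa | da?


Derivation: P => da
Steps: 1


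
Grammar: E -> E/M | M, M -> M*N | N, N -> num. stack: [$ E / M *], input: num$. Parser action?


no handle; shift 'num'
Action: shift


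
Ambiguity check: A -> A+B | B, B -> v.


precedence layered via separate nonterminal B: deterministic
Unambiguous


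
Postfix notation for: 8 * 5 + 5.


Left to right (same or higher precedence on left)
Postfix: 8 5 * 5 +


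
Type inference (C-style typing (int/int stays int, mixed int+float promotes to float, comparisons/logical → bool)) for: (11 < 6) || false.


Operand types: bool || bool
Rule: logical operators take bool operands and yield bool
Result type: bool


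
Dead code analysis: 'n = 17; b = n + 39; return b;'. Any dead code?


n is read by b's definition; b is returned
No dead code


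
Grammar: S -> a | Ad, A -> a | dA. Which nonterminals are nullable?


A nonterminal is nullable iff some alternative derives ε (directly, or every symbol in it is nullable)
Nullable: {}


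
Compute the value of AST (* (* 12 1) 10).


Evaluate inner: (* 12 1) = 12
Evaluate root: (* 12 10) = 120
Result: 120


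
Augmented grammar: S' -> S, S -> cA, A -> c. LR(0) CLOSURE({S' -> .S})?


Start: S' -> .S
For each item with dot before a nonterminal B, add B -> .γ for every B-production
Closure: [S' -> .S, S -> .cA]


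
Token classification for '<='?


Pattern: operator symbol
Type: OPERATOR


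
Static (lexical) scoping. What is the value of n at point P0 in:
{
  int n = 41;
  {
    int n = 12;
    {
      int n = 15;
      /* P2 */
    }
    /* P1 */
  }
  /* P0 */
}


n declared in the same block as P0
n = 41


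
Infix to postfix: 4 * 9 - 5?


Left to right (same or higher precedence on left)
Postfix: 4 9 * 5 -


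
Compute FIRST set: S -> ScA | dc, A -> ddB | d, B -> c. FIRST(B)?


Per alternative of B: FIRST(c) = {c}
FIRST(B) = {c}


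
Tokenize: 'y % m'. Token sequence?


Scan left to right, longest-match per lexeme
Tokens: ID(y), OP(%), ID(m)


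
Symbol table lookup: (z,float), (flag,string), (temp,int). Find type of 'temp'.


Lookup 'temp' → type int


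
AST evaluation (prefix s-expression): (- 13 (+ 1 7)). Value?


Evaluate inner: (+ 1 7) = 8
Evaluate root: (- 13 8) = 5
Result: 5


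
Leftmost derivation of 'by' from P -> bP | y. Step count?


Derivation: P => bP => by
Steps: 2


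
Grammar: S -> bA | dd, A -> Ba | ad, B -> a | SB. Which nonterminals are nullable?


A nonterminal is nullable iff some alternative derives ε (directly, or every symbol in it is nullable)
Nullable: {}


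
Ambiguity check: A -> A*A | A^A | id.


'id*id^id' has two parse trees (no precedence encoded between * and ^)
Ambiguous


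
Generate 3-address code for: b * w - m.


Break into single-operator statements:
t1 = b * w
t2 = t1 - m


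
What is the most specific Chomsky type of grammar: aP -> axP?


LHS has context (more than one symbol) and |LHS| ≤ |RHS|
Classification: Type 1 (Context-Sensitive)


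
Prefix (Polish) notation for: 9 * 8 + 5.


left-to-right (same/higher precedence on left): tree is (+ (* 9 8) 5)
Prefix: + * 9 8 5


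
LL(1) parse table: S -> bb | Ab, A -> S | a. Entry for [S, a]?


For [S, a]: 'a' ∈ FIRST(Ab)
Entry: S -> Ab


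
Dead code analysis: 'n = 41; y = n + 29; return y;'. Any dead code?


n is read by y's definition; y is returned
No dead code


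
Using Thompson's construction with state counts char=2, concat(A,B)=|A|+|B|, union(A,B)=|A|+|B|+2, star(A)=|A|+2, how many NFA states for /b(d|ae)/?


Syntax tree has 4 char leaf(s), 1 union(s), 0 star(s)
chars contribute 4×2 = 8; each union adds +2; each star adds +2
Total: 8 + 2 + 0 = 10 states


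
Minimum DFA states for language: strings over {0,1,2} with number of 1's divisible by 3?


Track (count of 1) mod 3: states 0..2, accept at 0
Minimal DFA: 3 states


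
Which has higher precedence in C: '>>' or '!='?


'>>' is shift (level 8); '!=' is equality (level 6)
Higher level binds tighter
'>>' has higher precedence than '!='


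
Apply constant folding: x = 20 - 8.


20 - 8 = 12 at compile time
Optimized: x = 12


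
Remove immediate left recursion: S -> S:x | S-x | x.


Left-recursive alternatives: S:x, S-x; non-recursive: x
Introduce S': S -> xS', S' -> :xS' | -xS' | ε


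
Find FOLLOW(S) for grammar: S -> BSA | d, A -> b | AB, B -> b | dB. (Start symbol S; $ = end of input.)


$ ∈ FOLLOW(S). For each A -> αBβ: add FIRST(β)\{ε} to FOLLOW(B); if β nullable, add FOLLOW(A).
FOLLOW(S) = {$, b}


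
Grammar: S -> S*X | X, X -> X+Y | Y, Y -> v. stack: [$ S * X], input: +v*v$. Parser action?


'+' can extend X; shift to build X -> X+Y
Action: shift


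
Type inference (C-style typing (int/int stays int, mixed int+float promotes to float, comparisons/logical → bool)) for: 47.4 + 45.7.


Operand types: float + float
Rule: mixed int/float promotes to float; int/int stays int
Result type: float


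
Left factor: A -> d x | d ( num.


Common prefix: 'd'
Factored: A -> d A', A' -> x | ( num


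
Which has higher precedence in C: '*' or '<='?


'*' is multiplicative (level 10); '<=' is relational (level 7)
Higher level binds tighter
'*' has higher precedence than '<='


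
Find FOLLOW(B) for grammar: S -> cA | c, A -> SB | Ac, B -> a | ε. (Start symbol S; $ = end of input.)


$ ∈ FOLLOW(S). For each A -> αBβ: add FIRST(β)\{ε} to FOLLOW(B); if β nullable, add FOLLOW(A).
FOLLOW(B) = {$, a, c}


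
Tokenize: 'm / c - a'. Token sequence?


Scan left to right, longest-match per lexeme
Tokens: ID(m), OP(/), ID(c), OP(-), ID(a)


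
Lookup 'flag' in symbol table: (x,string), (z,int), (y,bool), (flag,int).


Lookup 'flag' → type int


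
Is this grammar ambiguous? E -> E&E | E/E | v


'v&v/v' has two parse trees (no precedence encoded between & and /)
Ambiguous


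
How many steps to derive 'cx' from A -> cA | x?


Derivation: A => cA => cx
Steps: 2


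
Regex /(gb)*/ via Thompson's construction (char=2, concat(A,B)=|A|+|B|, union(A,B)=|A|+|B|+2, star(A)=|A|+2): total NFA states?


Syntax tree has 2 char leaf(s), 0 union(s), 1 star(s)
chars contribute 2×2 = 4; each union adds +2; each star adds +2
Total: 4 + 0 + 2 = 6 states


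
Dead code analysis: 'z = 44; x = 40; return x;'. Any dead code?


z is assigned but never read
Dead: 'z = 44'


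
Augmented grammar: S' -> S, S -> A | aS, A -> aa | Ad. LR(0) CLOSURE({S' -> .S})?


Start: S' -> .S
For each item with dot before a nonterminal B, add B -> .γ for every B-production
Closure: [S' -> .S, S -> .A, S -> .aS, A -> .aa, A -> .Ad]


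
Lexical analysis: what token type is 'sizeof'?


Pattern: reserved word
Type: KEYWORD


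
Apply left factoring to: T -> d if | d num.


Common prefix: 'd'
Factored: T -> d T', T' -> if | num


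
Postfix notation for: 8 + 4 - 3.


Left to right (same or higher precedence on left)
Postfix: 8 4 + 3 -


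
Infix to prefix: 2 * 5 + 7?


left-to-right (same/higher precedence on left): tree is (+ (* 2 5) 7)
Prefix: + * 2 5 7


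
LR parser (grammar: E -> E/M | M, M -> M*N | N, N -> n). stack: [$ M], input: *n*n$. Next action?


shift '*' to continue M -> M*N
Action: shift


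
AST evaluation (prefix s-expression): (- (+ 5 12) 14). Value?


Evaluate inner: (+ 5 12) = 17
Evaluate root: (- 17 14) = 3
Result: 3


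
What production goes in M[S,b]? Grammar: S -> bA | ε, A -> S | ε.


For [S, b]: 'b' ∈ FIRST(bA)
Entry: S -> bA


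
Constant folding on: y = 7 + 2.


7 + 2 = 9 at compile time
Optimized: y = 9


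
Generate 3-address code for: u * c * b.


Break into single-operator statements:
t1 = u * c
t2 = t1 * b


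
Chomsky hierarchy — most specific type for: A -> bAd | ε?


Single nonterminal LHS, but b^n d^n is not regular
Classification: Type 2 (Context-Free)


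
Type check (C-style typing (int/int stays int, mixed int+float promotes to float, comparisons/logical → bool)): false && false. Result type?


Operand types: bool && bool
Rule: logical operators take bool operands and yield bool
Result type: bool


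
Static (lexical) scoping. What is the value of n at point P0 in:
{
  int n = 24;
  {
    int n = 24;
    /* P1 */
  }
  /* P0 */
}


n declared in the same block as P0
n = 24


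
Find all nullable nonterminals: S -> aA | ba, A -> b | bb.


A nonterminal is nullable iff some alternative derives ε (directly, or every symbol in it is nullable)
Nullable: {}


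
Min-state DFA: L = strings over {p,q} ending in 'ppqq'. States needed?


Track the longest suffix of input matching a prefix of 'ppqq': 5 classes (prefixes of length 0..4)
Minimal DFA: 5 states


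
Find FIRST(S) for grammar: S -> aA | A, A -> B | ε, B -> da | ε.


Per alternative of S: FIRST(aA) = {a}; FIRST(A) = {d, ε}
FIRST(S) = {a, d, ε}


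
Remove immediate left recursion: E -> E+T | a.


Left-recursive alternatives: E+T; non-recursive: a
Introduce E': E -> aE', E' -> +TE' | ε


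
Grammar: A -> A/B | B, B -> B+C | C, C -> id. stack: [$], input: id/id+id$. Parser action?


no handle on stack; shift 'id'
Action: shift


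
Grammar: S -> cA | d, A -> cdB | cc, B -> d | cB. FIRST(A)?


Per alternative of A: FIRST(cdB) = {c}; FIRST(cc) = {c}
FIRST(A) = {c}


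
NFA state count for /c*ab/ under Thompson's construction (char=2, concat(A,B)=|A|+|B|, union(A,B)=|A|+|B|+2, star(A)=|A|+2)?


Syntax tree has 3 char leaf(s), 0 union(s), 1 star(s)
chars contribute 3×2 = 6; each union adds +2; each star adds +2
Total: 6 + 0 + 2 = 8 states


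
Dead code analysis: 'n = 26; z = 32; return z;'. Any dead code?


n is assigned but never read
Dead: 'n = 26'


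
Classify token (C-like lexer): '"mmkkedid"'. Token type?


Pattern: double-quoted sequence
Type: STRING_LITERAL


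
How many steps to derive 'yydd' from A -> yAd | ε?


Derivation: A => yAd => yyAdd => yydd
Steps: 3


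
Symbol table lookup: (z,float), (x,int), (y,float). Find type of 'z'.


Lookup 'z' → type float


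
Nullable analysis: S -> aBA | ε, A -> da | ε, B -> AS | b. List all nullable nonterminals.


A nonterminal is nullable iff some alternative derives ε (directly, or every symbol in it is nullable)
Nullable: {A, B, S}


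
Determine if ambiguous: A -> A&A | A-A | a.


'a&a-a' has two parse trees (no precedence encoded between & and -)
Ambiguous


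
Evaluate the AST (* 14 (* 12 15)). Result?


Evaluate inner: (* 12 15) = 180
Evaluate root: (* 14 180) = 2520
Result: 2520


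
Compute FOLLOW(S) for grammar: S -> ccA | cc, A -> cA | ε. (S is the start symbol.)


$ ∈ FOLLOW(S). For each A -> αBβ: add FIRST(β)\{ε} to FOLLOW(B); if β nullable, add FOLLOW(A).
FOLLOW(S) = {$}


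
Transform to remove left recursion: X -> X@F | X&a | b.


Left-recursive alternatives: X@F, X&a; non-recursive: b
Introduce X': X -> bX', X' -> @FX' | &aX' | ε


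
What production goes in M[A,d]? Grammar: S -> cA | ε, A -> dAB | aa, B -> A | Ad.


For [A, d]: 'd' ∈ FIRST(dAB)
Entry: A -> dAB


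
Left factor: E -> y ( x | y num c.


Common prefix: 'y'
Factored: E -> y E', E' -> ( x | num c


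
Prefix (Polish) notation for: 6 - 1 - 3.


left-to-right (same/higher precedence on left): tree is (- (- 6 1) 3)
Prefix: - - 6 1 3


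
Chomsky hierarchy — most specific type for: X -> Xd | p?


Left-linear: every RHS is a terminal or one nonterminal followed by a terminal
Classification: Type 3 (Regular)


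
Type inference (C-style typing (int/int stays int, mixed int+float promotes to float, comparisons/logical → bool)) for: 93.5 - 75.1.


Operand types: float - float
Rule: mixed int/float promotes to float; int/int stays int
Result type: float


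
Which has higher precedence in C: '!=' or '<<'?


'<<' is shift (level 8); '!=' is equality (level 6)
Higher level binds tighter
'<<' has higher precedence than '!='


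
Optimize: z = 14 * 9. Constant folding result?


14 * 9 = 126 at compile time
Optimized: z = 126


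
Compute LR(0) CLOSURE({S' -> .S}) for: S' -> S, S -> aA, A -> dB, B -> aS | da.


Start: S' -> .S
For each item with dot before a nonterminal B, add B -> .γ for every B-production
Closure: [S' -> .S, S -> .aA]


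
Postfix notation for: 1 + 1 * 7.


* has higher precedence, evaluate 1*7 first
Postfix: 1 1 7 * +


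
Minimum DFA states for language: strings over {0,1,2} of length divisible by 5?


Track length mod 5: states 0..4, accept at 0
Minimal DFA: 5 states


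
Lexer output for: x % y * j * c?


Scan left to right, longest-match per lexeme
Tokens: ID(x), OP(%), ID(y), OP(*), ID(j), OP(*), ID(c)


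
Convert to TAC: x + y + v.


Break into single-operator statements:
t1 = x + y
t2 = t1 + v


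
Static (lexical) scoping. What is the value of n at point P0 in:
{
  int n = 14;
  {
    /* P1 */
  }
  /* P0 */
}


n declared in the same block as P0
n = 14


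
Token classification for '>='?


Pattern: operator symbol
Type: OPERATOR


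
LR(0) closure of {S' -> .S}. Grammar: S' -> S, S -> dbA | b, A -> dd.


Start: S' -> .S
For each item with dot before a nonterminal B, add B -> .γ for every B-production
Closure: [S' -> .S, S -> .dbA, S -> .b]


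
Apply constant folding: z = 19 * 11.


19 * 11 = 209 at compile time
Optimized: z = 209


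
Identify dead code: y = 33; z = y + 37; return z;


y is read by z's definition; z is returned
No dead code


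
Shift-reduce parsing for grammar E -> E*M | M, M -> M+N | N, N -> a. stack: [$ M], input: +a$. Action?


shift '+' to continue M -> M+N
Action: shift


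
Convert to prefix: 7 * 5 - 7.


left-to-right (same/higher precedence on left): tree is (- (* 7 5) 7)
Prefix: - * 7 5 7


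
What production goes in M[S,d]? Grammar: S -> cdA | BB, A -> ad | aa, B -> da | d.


For [S, d]: 'd' ∈ FIRST(BB)
Entry: S -> BB


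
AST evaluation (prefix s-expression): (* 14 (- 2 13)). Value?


Evaluate inner: (- 2 13) = -11
Evaluate root: (* 14 -11) = -154
Result: -154


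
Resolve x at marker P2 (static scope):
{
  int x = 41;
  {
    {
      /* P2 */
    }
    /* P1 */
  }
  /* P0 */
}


P2's block does not declare x; resolves to the enclosing declaration at depth 0
x = 41


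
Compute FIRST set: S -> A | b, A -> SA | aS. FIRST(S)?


Per alternative of S: FIRST(A) = {a, b}; FIRST(b) = {b}
FIRST(S) = {a, b}


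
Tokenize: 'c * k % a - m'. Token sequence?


Scan left to right, longest-match per lexeme
Tokens: ID(c), OP(*), ID(k), OP(%), ID(a), OP(-), ID(m)


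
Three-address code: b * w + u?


Break into single-operator statements:
t1 = b * w
t2 = t1 + u


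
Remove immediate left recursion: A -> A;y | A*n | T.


Left-recursive alternatives: A;y, A*n; non-recursive: T
Introduce A': A -> TA', A' -> ;yA' | *nA' | ε


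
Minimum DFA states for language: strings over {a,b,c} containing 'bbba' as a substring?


KMP-style automaton: 4 progress states + 1 absorbing accept = 5
Minimal DFA: 5 states


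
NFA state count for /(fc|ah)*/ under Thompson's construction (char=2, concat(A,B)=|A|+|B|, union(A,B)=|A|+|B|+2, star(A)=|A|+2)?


Syntax tree has 4 char leaf(s), 1 union(s), 1 star(s)
chars contribute 4×2 = 8; each union adds +2; each star adds +2
Total: 8 + 2 + 2 = 12 states


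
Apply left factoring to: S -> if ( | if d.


Common prefix: 'if'
Factored: S -> if S', S' -> ( | d


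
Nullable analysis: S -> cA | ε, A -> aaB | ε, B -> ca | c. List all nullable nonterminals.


A nonterminal is nullable iff some alternative derives ε (directly, or every symbol in it is nullable)
Nullable: {A, S}


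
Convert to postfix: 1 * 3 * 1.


Left to right (same or higher precedence on left)
Postfix: 1 3 * 1 *


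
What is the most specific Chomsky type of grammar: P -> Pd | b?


Left-linear: every RHS is a terminal or one nonterminal followed by a terminal
Classification: Type 3 (Regular)


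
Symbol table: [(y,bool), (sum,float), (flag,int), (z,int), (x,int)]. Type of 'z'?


Lookup 'z' → type int


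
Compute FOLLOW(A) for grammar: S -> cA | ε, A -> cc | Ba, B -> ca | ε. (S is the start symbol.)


$ ∈ FOLLOW(S). For each A -> αBβ: add FIRST(β)\{ε} to FOLLOW(B); if β nullable, add FOLLOW(A).
FOLLOW(A) = {$}


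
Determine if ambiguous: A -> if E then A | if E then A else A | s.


dangling else: 'if E then if E then s else s' parses two ways
Ambiguous


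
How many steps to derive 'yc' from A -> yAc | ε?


Derivation: A => yAc => yc
Steps: 2


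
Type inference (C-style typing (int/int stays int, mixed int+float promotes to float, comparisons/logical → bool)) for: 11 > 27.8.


Operand types: int > float
Rule: comparison yields bool
Result type: bool


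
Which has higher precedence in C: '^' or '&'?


'&' is bitwise AND (level 5); '^' is bitwise XOR (level 4)
Higher level binds tighter
'&' has higher precedence than '^'


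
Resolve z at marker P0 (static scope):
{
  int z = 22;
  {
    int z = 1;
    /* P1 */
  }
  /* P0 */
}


z declared in the same block as P0
z = 22


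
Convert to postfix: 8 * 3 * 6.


Left to right (same or higher precedence on left)
Postfix: 8 3 * 6 *


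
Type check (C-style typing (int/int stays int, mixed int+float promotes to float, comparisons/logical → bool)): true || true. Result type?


Operand types: bool || bool
Rule: logical operators take bool operands and yield bool
Result type: bool


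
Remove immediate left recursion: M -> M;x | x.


Left-recursive alternatives: M;x; non-recursive: x
Introduce M': M -> xM', M' -> ;xM' | ε


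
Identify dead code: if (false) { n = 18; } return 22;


condition is constant false, so the whole block is unreachable
Dead: 'if (false) { n = 18; }'


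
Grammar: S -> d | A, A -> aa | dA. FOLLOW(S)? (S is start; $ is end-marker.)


$ ∈ FOLLOW(S). For each A -> αBβ: add FIRST(β)\{ε} to FOLLOW(B); if β nullable, add FOLLOW(A).
FOLLOW(S) = {$}


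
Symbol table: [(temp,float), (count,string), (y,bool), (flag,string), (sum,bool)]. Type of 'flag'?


Lookup 'flag' → type string


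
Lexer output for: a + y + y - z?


Scan left to right, longest-match per lexeme
Tokens: ID(a), OP(+), ID(y), OP(+), ID(y), OP(-), ID(z)


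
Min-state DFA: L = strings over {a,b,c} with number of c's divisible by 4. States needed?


Track (count of c) mod 4: states 0..3, accept at 0
Minimal DFA: 4 states


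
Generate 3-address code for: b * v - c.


Break into single-operator statements:
t1 = b * v
t2 = t1 - c


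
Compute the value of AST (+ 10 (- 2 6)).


Evaluate inner: (- 2 6) = -4
Evaluate root: (+ 10 -4) = 6
Result: 6


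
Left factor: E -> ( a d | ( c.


Common prefix: '('
Factored: E -> ( E', E' -> a d | c


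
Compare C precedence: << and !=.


'<<' is shift (level 8); '!=' is equality (level 6)
Higher level binds tighter
'<<' has higher precedence than '!='


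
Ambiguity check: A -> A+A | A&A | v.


'v+v&v' has two parse trees (no precedence encoded between + and &)
Ambiguous


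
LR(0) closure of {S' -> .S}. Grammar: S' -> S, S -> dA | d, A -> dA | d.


Start: S' -> .S
For each item with dot before a nonterminal B, add B -> .γ for every B-production
Closure: [S' -> .S, S -> .dA, S -> .d]


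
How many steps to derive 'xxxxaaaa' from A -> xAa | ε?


Derivation: A => xAa => xxAaa => xxxAaaa => xxxxAaaaa => xxxxaaaa
Steps: 5


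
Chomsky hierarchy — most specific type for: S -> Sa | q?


Left-linear: every RHS is a terminal or one nonterminal followed by a terminal
Classification: Type 3 (Regular)


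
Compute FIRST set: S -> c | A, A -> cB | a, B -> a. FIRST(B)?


Per alternative of B: FIRST(a) = {a}
FIRST(B) = {a}


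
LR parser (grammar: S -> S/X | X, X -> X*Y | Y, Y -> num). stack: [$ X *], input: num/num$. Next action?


no handle; shift 'num'
Action: shift


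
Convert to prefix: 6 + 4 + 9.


left-to-right (same/higher precedence on left): tree is (+ (+ 6 4) 9)
Prefix: + + 6 4 9


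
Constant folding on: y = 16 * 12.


16 * 12 = 192 at compile time
Optimized: y = 192


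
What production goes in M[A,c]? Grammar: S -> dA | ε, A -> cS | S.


For [A, c]: 'c' ∈ FIRST(cS)
Entry: A -> cS


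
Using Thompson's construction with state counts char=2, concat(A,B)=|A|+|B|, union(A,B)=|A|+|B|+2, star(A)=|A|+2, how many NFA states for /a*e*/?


Syntax tree has 2 char leaf(s), 0 union(s), 2 star(s)
chars contribute 2×2 = 4; each union adds +2; each star adds +2
Total: 4 + 0 + 4 = 8 states


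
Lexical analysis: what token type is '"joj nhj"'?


Pattern: double-quoted sequence
Type: STRING_LITERAL


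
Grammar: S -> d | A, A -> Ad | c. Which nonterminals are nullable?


A nonterminal is nullable iff some alternative derives ε (directly, or every symbol in it is nullable)
Nullable: {}


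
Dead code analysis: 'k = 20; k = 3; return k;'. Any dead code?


first assignment to k is overwritten before any read
Dead: 'k = 20'


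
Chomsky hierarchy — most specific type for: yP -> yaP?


LHS has context (more than one symbol) and |LHS| ≤ |RHS|
Classification: Type 1 (Context-Sensitive)


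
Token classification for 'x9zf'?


Pattern: letter/underscore followed by alphanumerics, not a keyword
Type: IDENTIFIER


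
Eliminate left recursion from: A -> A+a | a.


Left-recursive alternatives: A+a; non-recursive: a
Introduce A': A -> aA', A' -> +aA' | ε


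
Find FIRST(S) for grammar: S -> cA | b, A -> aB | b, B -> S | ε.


Per alternative of S: FIRST(cA) = {c}; FIRST(b) = {b}
FIRST(S) = {b, c}


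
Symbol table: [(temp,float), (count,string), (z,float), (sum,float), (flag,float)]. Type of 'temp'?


Lookup 'temp' → type float


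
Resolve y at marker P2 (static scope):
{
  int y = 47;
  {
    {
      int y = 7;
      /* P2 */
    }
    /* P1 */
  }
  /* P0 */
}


y declared in the same block as P2
y = 7


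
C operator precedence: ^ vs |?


'^' is bitwise XOR (level 4); '|' is bitwise OR (level 3)
Higher level binds tighter
'^' has higher precedence than '|'


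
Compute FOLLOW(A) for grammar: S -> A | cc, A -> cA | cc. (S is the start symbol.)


$ ∈ FOLLOW(S). For each A -> αBβ: add FIRST(β)\{ε} to FOLLOW(B); if β nullable, add FOLLOW(A).
FOLLOW(A) = {$}


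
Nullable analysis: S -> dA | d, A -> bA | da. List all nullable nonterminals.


A nonterminal is nullable iff some alternative derives ε (directly, or every symbol in it is nullable)
Nullable: {}


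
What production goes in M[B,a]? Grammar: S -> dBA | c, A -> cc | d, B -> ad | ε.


For [B, a]: 'a' ∈ FIRST(ad)
Entry: B -> ad


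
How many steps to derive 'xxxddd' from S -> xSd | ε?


Derivation: S => xSd => xxSdd => xxxSddd => xxxddd
Steps: 4


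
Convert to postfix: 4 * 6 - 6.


Left to right (same or higher precedence on left)
Postfix: 4 6 * 6 -


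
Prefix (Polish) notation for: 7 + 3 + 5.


left-to-right (same/higher precedence on left): tree is (+ (+ 7 3) 5)
Prefix: + + 7 3 5


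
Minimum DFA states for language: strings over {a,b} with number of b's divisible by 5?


Track (count of b) mod 5: states 0..4, accept at 0
Minimal DFA: 5 states


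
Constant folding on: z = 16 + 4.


16 + 4 = 20 at compile time
Optimized: z = 20


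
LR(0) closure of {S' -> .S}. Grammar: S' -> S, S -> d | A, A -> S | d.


Start: S' -> .S
For each item with dot before a nonterminal B, add B -> .γ for every B-production
Closure: [S' -> .S, S -> .d, S -> .A, A -> .S, A -> .d]


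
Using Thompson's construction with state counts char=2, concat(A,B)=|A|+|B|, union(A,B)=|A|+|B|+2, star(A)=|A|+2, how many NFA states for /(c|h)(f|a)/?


Syntax tree has 4 char leaf(s), 2 union(s), 0 star(s)
chars contribute 4×2 = 8; each union adds +2; each star adds +2
Total: 8 + 4 + 0 = 12 states


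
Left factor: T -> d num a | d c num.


Common prefix: 'd'
Factored: T -> d T', T' -> num a | c num


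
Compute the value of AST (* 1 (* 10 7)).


Evaluate inner: (* 10 7) = 70
Evaluate root: (* 1 70) = 70
Result: 70


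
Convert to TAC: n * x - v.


Break into single-operator statements:
t1 = n * x
t2 = t1 - v


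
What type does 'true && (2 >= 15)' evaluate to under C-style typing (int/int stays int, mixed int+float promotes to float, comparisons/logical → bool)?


Operand types: bool && bool
Rule: logical operators take bool operands and yield bool
Result type: bool


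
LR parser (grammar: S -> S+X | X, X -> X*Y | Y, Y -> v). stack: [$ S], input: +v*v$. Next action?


shift '+' to continue S -> S+X
Action: shift


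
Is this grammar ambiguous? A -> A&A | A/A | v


'v&v/v' has two parse trees (no precedence encoded between & and /)
Ambiguous


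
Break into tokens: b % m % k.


Scan left to right, longest-match per lexeme
Tokens: ID(b), OP(%), ID(m), OP(%), ID(k)


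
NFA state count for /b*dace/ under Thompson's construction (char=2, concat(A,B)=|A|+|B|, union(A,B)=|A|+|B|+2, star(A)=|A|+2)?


Syntax tree has 5 char leaf(s), 0 union(s), 1 star(s)
chars contribute 5×2 = 10; each union adds +2; each star adds +2
Total: 10 + 0 + 2 = 12 states


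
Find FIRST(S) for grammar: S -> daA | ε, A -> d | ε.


Per alternative of S: FIRST(daA) = {d}; FIRST(ε) = {ε}
FIRST(S) = {d, ε}


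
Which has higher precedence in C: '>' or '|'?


'>' is relational (level 7); '|' is bitwise OR (level 3)
Higher level binds tighter
'>' has higher precedence than '|'


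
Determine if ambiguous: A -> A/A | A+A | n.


'n/n+n' has two parse trees (no precedence encoded between / and +)
Ambiguous


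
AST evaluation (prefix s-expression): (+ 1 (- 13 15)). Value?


Evaluate inner: (- 13 15) = -2
Evaluate root: (+ 1 -2) = -1
Result: -1


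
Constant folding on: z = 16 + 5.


16 + 5 = 21 at compile time
Optimized: z = 21


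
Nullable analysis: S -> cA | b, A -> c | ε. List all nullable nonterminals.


A nonterminal is nullable iff some alternative derives ε (directly, or every symbol in it is nullable)
Nullable: {A}


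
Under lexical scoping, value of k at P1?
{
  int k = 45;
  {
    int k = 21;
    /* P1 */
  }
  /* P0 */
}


k declared in the same block as P1
k = 21


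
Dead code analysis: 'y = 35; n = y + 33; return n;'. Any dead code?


y is read by n's definition; n is returned
No dead code


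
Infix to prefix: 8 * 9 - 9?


left-to-right (same/higher precedence on left): tree is (- (* 8 9) 9)
Prefix: - * 8 9 9


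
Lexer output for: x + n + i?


Scan left to right, longest-match per lexeme
Tokens: ID(x), OP(+), ID(n), OP(+), ID(i)


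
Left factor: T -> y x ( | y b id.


Common prefix: 'y'
Factored: T -> y T', T' -> x ( | b id


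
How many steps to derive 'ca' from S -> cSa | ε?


Derivation: S => cSa => ca
Steps: 2


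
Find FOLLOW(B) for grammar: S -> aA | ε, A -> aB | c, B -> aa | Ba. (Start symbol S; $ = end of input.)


$ ∈ FOLLOW(S). For each A -> αBβ: add FIRST(β)\{ε} to FOLLOW(B); if β nullable, add FOLLOW(A).
FOLLOW(B) = {$, a}


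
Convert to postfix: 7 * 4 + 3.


Left to right (same or higher precedence on left)
Postfix: 7 4 * 3 +


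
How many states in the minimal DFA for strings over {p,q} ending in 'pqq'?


Track the longest suffix of input matching a prefix of 'pqq': 4 classes (prefixes of length 0..3)
Minimal DFA: 4 states


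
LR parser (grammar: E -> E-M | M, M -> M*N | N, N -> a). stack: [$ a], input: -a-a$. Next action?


'a' on top is the handle for N -> a
Action: reduce (N -> a)


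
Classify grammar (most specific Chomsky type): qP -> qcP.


LHS has context (more than one symbol) and |LHS| ≤ |RHS|
Classification: Type 1 (Context-Sensitive)


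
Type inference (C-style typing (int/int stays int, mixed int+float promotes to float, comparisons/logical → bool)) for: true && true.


Operand types: bool && bool
Rule: logical operators take bool operands and yield bool
Result type: bool


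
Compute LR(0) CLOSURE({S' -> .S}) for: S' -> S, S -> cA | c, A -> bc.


Start: S' -> .S
For each item with dot before a nonterminal B, add B -> .γ for every B-production
Closure: [S' -> .S, S -> .cA, S -> .c]


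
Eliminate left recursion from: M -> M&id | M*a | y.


Left-recursive alternatives: M&id, M*a; non-recursive: y
Introduce M': M -> yM', M' -> &idM' | *aM' | ε


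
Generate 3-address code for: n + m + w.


Break into single-operator statements:
t1 = n + m
t2 = t1 + w


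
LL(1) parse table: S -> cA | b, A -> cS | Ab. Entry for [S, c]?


For [S, c]: 'c' ∈ FIRST(cA)
Entry: S -> cA


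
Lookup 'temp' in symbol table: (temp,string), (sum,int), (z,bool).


Lookup 'temp' → type string


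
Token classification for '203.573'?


Pattern: digits with a decimal point
Type: FLOAT_LITERAL


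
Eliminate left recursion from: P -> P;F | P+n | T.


Left-recursive alternatives: P;F, P+n; non-recursive: T
Introduce P': P -> TP', P' -> ;FP' | +nP' | ε


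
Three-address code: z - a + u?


Break into single-operator statements:
t1 = z - a
t2 = t1 + u


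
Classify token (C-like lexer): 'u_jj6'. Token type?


Pattern: letter/underscore followed by alphanumerics, not a keyword
Type: IDENTIFIER


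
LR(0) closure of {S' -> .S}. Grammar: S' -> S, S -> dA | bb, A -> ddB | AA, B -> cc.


Start: S' -> .S
For each item with dot before a nonterminal B, add B -> .γ for every B-production
Closure: [S' -> .S, S -> .dA, S -> .bb]


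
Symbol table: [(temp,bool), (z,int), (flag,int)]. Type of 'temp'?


Lookup 'temp' → type bool


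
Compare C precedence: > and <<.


'<<' is shift (level 8); '>' is relational (level 7)
Higher level binds tighter
'<<' has higher precedence than '>'


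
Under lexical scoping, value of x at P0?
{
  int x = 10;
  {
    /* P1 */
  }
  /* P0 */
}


x declared in the same block as P0
x = 10


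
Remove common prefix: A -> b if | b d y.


Common prefix: 'b'
Factored: A -> b A', A' -> if | d y


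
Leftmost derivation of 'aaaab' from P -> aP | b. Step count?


Derivation: P => aP => aaP => aaaP => aaaaP => aaaab
Steps: 5


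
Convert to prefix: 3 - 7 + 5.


left-to-right (same/higher precedence on left): tree is (+ (- 3 7) 5)
Prefix: + - 3 7 5


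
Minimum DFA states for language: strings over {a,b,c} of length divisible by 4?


Track length mod 4: states 0..3, accept at 0
Minimal DFA: 4 states


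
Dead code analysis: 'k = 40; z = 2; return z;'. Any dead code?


k is assigned but never read
Dead: 'k = 40'


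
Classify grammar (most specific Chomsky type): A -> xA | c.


Right-linear: every RHS is a terminal or a terminal followed by one nonterminal
Classification: Type 3 (Regular)


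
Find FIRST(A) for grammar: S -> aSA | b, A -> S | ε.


Per alternative of A: FIRST(S) = {a, b}; FIRST(ε) = {ε}
FIRST(A) = {a, b, ε}


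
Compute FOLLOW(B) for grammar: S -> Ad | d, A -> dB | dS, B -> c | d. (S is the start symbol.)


$ ∈ FOLLOW(S). For each A -> αBβ: add FIRST(β)\{ε} to FOLLOW(B); if β nullable, add FOLLOW(A).
FOLLOW(B) = {d}


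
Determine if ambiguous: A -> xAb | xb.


balanced x^n…b^n: each string has a unique parse
Unambiguous


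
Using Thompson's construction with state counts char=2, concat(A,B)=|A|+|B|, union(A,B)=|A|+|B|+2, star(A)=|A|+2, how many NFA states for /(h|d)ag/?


Syntax tree has 4 char leaf(s), 1 union(s), 0 star(s)
chars contribute 4×2 = 8; each union adds +2; each star adds +2
Total: 8 + 2 + 0 = 10 states


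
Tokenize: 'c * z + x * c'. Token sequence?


Scan left to right, longest-match per lexeme
Tokens: ID(c), OP(*), ID(z), OP(+), ID(x), OP(*), ID(c)


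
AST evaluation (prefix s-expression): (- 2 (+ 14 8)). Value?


Evaluate inner: (+ 14 8) = 22
Evaluate root: (- 2 22) = -20
Result: -20


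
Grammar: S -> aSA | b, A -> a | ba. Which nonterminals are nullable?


A nonterminal is nullable iff some alternative derives ε (directly, or every symbol in it is nullable)
Nullable: {}


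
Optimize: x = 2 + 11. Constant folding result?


2 + 11 = 13 at compile time
Optimized: x = 13


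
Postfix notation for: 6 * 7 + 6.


Left to right (same or higher precedence on left)
Postfix: 6 7 * 6 +


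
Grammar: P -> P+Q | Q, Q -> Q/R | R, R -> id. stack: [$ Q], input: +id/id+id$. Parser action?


lookahead ∉ {/} so Q won't extend; reduce P -> Q
Action: reduce (P -> Q)


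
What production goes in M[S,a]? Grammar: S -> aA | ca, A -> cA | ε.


For [S, a]: 'a' ∈ FIRST(aA)
Entry: S -> aA


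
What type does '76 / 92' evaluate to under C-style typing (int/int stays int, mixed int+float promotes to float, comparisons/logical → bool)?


Operand types: int / int
Rule: mixed int/float promotes to float; int/int stays int
Result type: int


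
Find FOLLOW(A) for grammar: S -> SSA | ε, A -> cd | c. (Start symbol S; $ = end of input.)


$ ∈ FOLLOW(S). For each A -> αBβ: add FIRST(β)\{ε} to FOLLOW(B); if β nullable, add FOLLOW(A).
FOLLOW(A) = {$, c}


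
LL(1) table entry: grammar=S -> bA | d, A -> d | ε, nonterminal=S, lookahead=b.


For [S, b]: 'b' ∈ FIRST(bA)
Entry: S -> bA


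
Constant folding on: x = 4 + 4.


4 + 4 = 8 at compile time
Optimized: x = 8


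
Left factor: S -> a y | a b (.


Common prefix: 'a'
Factored: S -> a S', S' -> y | b (


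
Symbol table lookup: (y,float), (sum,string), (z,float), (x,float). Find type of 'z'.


Lookup 'z' → type float


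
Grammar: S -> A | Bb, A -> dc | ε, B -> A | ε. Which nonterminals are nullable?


A nonterminal is nullable iff some alternative derives ε (directly, or every symbol in it is nullable)
Nullable: {A, B, S}


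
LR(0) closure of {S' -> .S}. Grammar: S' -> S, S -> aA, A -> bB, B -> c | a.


Start: S' -> .S
For each item with dot before a nonterminal B, add B -> .γ for every B-production
Closure: [S' -> .S, S -> .aA]


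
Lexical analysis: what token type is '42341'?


Pattern: digits only
Type: INTEGER_LITERAL


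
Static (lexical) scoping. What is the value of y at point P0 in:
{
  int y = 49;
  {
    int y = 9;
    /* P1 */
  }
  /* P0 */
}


y declared in the same block as P0
y = 49


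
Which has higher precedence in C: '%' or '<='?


'%' is multiplicative (level 10); '<=' is relational (level 7)
Higher level binds tighter
'%' has higher precedence than '<='


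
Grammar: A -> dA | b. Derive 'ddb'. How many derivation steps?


Derivation: A => dA => ddA => ddb
Steps: 3


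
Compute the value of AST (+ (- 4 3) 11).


Evaluate inner: (- 4 3) = 1
Evaluate root: (+ 1 11) = 12
Result: 12


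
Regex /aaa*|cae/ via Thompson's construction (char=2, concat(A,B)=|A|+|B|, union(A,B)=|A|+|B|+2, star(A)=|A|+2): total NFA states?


Syntax tree has 6 char leaf(s), 1 union(s), 1 star(s)
chars contribute 6×2 = 12; each union adds +2; each star adds +2
Total: 12 + 2 + 2 = 16 states


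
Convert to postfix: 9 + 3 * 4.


* has higher precedence, evaluate 3*4 first
Postfix: 9 3 4 * +


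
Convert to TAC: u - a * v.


Break into single-operator statements:
t1 = a * v
t2 = u - t1


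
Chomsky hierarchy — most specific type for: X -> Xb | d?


Left-linear: every RHS is a terminal or one nonterminal followed by a terminal
Classification: Type 3 (Regular)


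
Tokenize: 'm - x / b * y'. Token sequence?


Scan left to right, longest-match per lexeme
Tokens: ID(m), OP(-), ID(x), OP(/), ID(b), OP(*), ID(y)


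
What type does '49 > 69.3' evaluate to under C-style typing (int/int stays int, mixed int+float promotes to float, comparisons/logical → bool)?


Operand types: int > float
Rule: comparison yields bool
Result type: bool


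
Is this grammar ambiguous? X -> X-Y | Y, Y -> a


precedence layered via separate nonterminal Y: deterministic
Unambiguous


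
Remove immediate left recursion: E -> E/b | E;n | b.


Left-recursive alternatives: E/b, E;n; non-recursive: b
Introduce E': E -> bE', E' -> /bE' | ;nE' | ε


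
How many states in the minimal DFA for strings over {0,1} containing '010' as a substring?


KMP-style automaton: 3 progress states + 1 absorbing accept = 4
Minimal DFA: 4 states


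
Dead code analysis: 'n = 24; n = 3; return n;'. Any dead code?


first assignment to n is overwritten before any read
Dead: 'n = 24'


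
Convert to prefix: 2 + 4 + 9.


left-to-right (same/higher precedence on left): tree is (+ (+ 2 4) 9)
Prefix: + + 2 4 9


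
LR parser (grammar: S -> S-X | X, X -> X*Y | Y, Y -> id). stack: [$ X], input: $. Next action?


lookahead ∉ {*} so X won't extend; reduce S -> X
Action: reduce (S -> X)


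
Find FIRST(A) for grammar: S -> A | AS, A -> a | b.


Per alternative of A: FIRST(a) = {a}; FIRST(b) = {b}
FIRST(A) = {a, b}


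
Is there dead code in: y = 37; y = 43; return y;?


first assignment to y is overwritten before any read
Dead: 'y = 37'


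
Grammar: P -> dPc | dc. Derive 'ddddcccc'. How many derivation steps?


Derivation: P => dPc => ddPcc => dddPccc => ddddcccc
Steps: 4


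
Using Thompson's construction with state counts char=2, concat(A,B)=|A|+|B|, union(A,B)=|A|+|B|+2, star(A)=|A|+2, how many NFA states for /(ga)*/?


Syntax tree has 2 char leaf(s), 0 union(s), 1 star(s)
chars contribute 2×2 = 4; each union adds +2; each star adds +2
Total: 4 + 0 + 2 = 6 states


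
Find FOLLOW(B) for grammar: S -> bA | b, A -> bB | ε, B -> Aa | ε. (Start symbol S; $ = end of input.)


$ ∈ FOLLOW(S). For each A -> αBβ: add FIRST(β)\{ε} to FOLLOW(B); if β nullable, add FOLLOW(A).
FOLLOW(B) = {$, a}


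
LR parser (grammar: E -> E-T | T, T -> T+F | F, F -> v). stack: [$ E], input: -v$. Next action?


shift '-' to continue E -> E-T
Action: shift


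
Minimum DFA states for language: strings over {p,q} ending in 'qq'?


Track the longest suffix of input matching a prefix of 'qq': 3 classes (prefixes of length 0..2)
Minimal DFA: 3 states


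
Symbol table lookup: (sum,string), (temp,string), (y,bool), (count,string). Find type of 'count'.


Lookup 'count' → type string


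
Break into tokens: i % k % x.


Scan left to right, longest-match per lexeme
Tokens: ID(i), OP(%), ID(k), OP(%), ID(x)


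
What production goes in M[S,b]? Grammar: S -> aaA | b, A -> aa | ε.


For [S, b]: 'b' ∈ FIRST(b)
Entry: S -> b


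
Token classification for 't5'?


Pattern: letter/underscore followed by alphanumerics, not a keyword
Type: IDENTIFIER


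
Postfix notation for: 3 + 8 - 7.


Left to right (same or higher precedence on left)
Postfix: 3 8 + 7 -
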